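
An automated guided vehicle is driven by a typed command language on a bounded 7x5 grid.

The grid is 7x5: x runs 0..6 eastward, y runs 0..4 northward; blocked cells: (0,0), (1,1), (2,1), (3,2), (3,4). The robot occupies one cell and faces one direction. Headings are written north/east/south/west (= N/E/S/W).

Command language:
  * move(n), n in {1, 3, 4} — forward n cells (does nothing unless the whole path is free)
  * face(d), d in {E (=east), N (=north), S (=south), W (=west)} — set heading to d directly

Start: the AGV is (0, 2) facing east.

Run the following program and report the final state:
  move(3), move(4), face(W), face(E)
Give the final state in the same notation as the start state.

(0, 2) facing east

from: (0, 2) facing east
[1] after move(3): (0, 2) facing east
[2] after move(4): (0, 2) facing east
[3] after face(W): (0, 2) facing west
[4] after face(E): (0, 2) facing east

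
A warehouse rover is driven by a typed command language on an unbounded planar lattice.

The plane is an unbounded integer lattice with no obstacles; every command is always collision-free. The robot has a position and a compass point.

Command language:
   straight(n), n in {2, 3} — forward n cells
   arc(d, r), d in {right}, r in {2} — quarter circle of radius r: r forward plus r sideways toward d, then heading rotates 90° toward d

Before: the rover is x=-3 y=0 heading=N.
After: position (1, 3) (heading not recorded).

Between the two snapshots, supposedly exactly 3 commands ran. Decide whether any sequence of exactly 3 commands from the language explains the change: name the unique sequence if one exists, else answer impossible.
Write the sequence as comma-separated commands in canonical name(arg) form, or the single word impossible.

key: order matters: swapping straight(3) and arc(right, 2) lands elsewhere
begin: x=-3 y=0 heading=N
1. straight(3) → x=-3 y=3 heading=N
2. arc(right, 2) → x=-1 y=5 heading=E
3. arc(right, 2) → x=1 y=3 heading=S
all 27 alternatives checked — unique.

straight(3), arc(right, 2), arc(right, 2)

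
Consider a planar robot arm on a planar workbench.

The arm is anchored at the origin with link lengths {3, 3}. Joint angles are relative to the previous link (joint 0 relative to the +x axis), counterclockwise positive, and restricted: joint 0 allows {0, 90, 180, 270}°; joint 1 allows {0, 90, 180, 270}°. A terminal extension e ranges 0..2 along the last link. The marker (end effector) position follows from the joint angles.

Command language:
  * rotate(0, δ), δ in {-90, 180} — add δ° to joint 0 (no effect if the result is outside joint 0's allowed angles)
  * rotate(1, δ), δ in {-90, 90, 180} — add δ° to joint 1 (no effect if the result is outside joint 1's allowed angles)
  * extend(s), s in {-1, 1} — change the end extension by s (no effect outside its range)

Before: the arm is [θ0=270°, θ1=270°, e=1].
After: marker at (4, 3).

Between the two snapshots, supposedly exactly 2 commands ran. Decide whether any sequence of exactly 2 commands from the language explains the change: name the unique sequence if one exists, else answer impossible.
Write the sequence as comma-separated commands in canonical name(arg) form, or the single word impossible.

rotate(0, -90), rotate(0, -90)

begin: [θ0=270°, θ1=270°, e=1]
step 1 (rotate(0, -90)): [θ0=180°, θ1=270°, e=1]
step 2 (rotate(0, -90)): [θ0=90°, θ1=270°, e=1]
all 49 alternatives checked — unique.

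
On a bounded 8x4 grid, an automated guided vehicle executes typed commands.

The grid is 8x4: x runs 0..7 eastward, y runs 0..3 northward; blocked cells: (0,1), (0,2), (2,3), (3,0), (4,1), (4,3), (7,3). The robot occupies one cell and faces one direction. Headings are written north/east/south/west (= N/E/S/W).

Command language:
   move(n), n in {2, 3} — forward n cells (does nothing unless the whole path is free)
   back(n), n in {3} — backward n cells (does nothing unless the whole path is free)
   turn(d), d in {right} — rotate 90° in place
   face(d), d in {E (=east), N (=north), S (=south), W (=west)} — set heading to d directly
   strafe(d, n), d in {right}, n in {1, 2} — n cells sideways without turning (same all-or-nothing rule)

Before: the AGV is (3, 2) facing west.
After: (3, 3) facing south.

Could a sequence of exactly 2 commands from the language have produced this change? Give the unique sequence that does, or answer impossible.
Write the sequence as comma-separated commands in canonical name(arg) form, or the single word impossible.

strafe(right, 1), face(S)

key: order matters: swapping strafe(right, 1) and face(S) lands elsewhere
begin: (3, 2) facing west
step 1 (strafe(right, 1)): (3, 3) facing west
step 2 (face(S)): (3, 3) facing south
all 100 alternatives checked — unique.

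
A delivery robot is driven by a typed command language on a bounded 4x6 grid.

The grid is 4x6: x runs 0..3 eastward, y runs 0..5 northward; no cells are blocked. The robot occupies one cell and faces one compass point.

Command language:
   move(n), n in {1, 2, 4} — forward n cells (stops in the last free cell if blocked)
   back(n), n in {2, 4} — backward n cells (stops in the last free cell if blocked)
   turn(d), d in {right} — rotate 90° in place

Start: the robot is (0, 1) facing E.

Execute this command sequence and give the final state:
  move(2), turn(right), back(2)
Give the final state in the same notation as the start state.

(2, 3) facing S

start: (0, 1) facing E
[1] after move(2): (2, 1) facing E
[2] after turn(right): (2, 1) facing S
[3] after back(2): (2, 3) facing S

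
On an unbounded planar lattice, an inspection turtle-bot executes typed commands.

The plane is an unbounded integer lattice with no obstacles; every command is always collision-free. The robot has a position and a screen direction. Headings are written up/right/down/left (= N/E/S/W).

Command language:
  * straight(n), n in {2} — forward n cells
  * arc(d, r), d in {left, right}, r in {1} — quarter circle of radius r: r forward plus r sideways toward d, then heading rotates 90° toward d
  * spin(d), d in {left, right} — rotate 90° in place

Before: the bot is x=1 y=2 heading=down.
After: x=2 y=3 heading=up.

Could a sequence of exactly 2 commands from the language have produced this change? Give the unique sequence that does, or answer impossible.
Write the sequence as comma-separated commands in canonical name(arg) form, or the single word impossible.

spin(left), arc(left, 1)

key: position moved to (2,3) AND the heading swung to N — translation plus rotation needed
initial: x=1 y=2 heading=down
1. spin(left) → x=1 y=2 heading=right
2. arc(left, 1) → x=2 y=3 heading=up
uniquely the one of 25 2-step routes that fits.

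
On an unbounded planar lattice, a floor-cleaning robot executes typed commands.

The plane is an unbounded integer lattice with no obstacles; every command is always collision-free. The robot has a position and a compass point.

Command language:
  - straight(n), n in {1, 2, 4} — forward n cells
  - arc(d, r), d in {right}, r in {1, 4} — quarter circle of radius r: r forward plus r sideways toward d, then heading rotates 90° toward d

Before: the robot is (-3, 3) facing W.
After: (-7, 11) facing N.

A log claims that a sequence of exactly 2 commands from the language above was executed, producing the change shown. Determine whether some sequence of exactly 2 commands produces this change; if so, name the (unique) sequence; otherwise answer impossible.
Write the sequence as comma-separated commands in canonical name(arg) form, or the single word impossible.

key: cell and facing (now N) both changed — the 2 commands mix motion and turning
start: (-3, 3) facing W
t=1 arc(right, 4) ⇒ (-7, 7) facing N
t=2 straight(4) ⇒ (-7, 11) facing N
no other 2-command option fits: unique.

arc(right, 4), straight(4)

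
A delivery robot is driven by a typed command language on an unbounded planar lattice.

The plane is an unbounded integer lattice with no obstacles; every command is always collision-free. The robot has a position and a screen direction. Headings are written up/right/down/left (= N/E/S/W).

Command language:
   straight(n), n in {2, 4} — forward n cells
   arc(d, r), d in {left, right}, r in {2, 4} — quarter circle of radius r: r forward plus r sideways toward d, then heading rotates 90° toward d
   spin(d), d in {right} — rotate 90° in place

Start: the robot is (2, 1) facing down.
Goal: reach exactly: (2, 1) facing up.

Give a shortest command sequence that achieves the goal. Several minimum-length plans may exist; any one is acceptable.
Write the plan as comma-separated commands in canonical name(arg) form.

spin(right), spin(right)

from: (2, 1) facing down
[1] after spin(right): (2, 1) facing left
[2] after spin(right): (2, 1) facing up
no 1-step plan works, so 2 is optimal.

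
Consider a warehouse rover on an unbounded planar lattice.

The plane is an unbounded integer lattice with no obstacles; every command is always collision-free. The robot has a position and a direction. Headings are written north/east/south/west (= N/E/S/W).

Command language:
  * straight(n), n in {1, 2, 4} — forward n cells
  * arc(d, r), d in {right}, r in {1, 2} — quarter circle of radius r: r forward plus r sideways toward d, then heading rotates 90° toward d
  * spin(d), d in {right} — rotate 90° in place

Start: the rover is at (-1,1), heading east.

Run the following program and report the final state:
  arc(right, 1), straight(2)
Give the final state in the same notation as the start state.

from: at (-1,1), heading east
t=1 arc(right, 1) ⇒ at (0,0), heading south
t=2 straight(2) ⇒ at (0,-2), heading south

at (0,-2), heading south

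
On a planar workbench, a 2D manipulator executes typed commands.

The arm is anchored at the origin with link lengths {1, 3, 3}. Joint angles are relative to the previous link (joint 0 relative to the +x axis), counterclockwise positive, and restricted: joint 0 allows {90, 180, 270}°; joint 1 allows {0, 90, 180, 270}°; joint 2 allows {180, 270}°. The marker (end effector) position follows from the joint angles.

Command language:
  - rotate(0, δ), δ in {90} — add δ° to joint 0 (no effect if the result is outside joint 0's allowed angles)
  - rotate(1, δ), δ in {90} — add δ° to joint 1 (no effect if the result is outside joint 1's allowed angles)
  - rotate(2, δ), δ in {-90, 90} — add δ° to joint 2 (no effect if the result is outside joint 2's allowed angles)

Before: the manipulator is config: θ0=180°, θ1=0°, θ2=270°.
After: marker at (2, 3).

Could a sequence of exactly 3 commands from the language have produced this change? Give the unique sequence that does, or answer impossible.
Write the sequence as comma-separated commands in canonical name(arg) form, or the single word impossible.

rotate(1, 90), rotate(1, 90), rotate(1, 90)

initial: config: θ0=180°, θ1=0°, θ2=270°
1. rotate(1, 90) → config: θ0=180°, θ1=90°, θ2=270°
2. rotate(1, 90) → config: θ0=180°, θ1=180°, θ2=270°
3. rotate(1, 90) → config: θ0=180°, θ1=270°, θ2=270°
no other 3-command option fits: unique.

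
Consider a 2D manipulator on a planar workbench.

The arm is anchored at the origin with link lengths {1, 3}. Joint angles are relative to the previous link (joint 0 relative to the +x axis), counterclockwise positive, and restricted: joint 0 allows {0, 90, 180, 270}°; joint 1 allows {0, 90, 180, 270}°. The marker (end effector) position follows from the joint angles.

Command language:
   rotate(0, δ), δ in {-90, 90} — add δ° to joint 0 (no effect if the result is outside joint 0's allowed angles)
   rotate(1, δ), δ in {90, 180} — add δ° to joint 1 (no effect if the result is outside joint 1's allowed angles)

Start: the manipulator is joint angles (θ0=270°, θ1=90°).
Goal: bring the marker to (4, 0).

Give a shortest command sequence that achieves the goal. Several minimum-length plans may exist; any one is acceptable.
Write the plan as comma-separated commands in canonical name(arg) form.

rotate(1, 180), rotate(0, 90), rotate(1, 90)

begin: joint angles (θ0=270°, θ1=90°)
[1] after rotate(1, 180): joint angles (θ0=270°, θ1=270°)
[2] after rotate(0, 90): joint angles (θ0=0°, θ1=270°)
[3] after rotate(1, 90): joint angles (θ0=0°, θ1=0°)
nothing shorter than 3 reaches the goal.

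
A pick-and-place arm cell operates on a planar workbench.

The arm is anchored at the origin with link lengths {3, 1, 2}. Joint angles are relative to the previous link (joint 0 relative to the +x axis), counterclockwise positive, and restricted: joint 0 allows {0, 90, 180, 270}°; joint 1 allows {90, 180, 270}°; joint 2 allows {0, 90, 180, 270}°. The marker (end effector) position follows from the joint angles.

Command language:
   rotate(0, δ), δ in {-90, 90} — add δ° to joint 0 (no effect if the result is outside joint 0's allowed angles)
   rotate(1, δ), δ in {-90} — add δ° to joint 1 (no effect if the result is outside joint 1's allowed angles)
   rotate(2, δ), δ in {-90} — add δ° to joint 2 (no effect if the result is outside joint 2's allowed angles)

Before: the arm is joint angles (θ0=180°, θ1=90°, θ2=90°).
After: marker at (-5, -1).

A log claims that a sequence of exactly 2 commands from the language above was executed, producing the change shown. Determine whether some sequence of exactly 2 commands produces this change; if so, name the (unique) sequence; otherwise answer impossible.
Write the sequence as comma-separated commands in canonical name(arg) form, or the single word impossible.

t0: joint angles (θ0=180°, θ1=90°, θ2=90°)
t=1 rotate(2, -90) ⇒ joint angles (θ0=180°, θ1=90°, θ2=0°)
t=2 rotate(2, -90) ⇒ joint angles (θ0=180°, θ1=90°, θ2=270°)
uniquely the one of 16 2-step routes that fits.

rotate(2, -90), rotate(2, -90)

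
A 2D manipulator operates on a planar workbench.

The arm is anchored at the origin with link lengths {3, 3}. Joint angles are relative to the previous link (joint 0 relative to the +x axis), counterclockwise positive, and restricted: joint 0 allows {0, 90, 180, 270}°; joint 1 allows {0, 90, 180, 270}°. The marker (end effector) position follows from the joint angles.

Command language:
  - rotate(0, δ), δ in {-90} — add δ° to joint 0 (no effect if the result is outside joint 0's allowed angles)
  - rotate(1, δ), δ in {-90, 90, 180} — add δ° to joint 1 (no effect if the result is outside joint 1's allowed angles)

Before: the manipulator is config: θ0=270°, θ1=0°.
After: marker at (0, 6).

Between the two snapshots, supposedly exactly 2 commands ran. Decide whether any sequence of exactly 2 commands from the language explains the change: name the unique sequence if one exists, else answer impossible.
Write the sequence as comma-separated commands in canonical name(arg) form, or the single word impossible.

t0: config: θ0=270°, θ1=0°
t=1 rotate(0, -90) ⇒ config: θ0=180°, θ1=0°
t=2 rotate(0, -90) ⇒ config: θ0=90°, θ1=0°
all 16 alternatives checked — unique.

rotate(0, -90), rotate(0, -90)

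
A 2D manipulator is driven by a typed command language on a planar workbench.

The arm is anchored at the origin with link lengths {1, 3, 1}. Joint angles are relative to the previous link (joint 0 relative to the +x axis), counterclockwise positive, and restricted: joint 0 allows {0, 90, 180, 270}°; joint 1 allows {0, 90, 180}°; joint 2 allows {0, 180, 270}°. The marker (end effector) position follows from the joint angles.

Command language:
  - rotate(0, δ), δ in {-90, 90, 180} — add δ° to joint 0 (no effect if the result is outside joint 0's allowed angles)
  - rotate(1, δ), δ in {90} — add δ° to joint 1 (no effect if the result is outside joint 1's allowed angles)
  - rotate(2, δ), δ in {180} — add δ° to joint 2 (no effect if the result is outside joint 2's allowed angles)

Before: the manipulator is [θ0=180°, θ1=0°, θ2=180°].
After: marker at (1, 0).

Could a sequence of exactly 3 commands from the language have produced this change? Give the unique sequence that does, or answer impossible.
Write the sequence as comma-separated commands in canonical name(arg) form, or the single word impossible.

rotate(1, 90), rotate(1, 90), rotate(1, 90)

from: [θ0=180°, θ1=0°, θ2=180°]
1. rotate(1, 90) → [θ0=180°, θ1=90°, θ2=180°]
2. rotate(1, 90) → [θ0=180°, θ1=180°, θ2=180°]
3. rotate(1, 90) → [θ0=180°, θ1=180°, θ2=180°]
uniquely the one of 125 3-step routes that fits.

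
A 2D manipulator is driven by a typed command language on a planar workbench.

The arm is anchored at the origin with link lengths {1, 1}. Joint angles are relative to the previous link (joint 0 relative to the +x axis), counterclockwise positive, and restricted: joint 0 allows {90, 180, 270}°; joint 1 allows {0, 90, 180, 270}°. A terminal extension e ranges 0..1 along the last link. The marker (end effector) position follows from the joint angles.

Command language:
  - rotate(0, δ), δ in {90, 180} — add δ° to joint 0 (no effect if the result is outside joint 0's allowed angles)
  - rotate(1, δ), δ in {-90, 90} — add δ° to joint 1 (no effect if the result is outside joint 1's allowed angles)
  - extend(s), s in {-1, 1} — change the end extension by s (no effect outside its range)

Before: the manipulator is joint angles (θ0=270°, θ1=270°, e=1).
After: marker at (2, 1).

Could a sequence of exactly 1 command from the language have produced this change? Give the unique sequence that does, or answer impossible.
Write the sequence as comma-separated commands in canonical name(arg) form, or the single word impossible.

t0: joint angles (θ0=270°, θ1=270°, e=1)
[1] after rotate(0, 180): joint angles (θ0=90°, θ1=270°, e=1)
uniquely the one of 6 1-step routes that fits.

rotate(0, 180)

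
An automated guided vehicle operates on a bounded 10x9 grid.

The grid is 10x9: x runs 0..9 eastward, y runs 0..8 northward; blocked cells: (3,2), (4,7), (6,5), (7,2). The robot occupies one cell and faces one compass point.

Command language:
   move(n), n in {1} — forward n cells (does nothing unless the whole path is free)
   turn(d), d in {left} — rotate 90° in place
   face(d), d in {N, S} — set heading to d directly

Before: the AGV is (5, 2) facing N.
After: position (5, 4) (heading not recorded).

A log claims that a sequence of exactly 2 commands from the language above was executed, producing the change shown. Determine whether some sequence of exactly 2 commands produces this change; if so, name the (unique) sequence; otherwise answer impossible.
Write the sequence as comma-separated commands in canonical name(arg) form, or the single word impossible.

move(1), move(1)

t0: (5, 2) facing N
[1] after move(1): (5, 3) facing N
[2] after move(1): (5, 4) facing N
uniquely the one of 16 2-step routes that fits.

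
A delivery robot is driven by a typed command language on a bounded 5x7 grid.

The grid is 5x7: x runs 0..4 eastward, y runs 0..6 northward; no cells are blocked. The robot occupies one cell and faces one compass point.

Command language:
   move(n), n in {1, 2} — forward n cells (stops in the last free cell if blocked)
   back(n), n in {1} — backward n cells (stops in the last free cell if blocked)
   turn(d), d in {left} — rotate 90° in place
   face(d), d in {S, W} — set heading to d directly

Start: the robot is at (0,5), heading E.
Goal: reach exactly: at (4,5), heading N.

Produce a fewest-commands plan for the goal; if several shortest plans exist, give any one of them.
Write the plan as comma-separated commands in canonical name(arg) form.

move(2), move(2), turn(left)

begin: at (0,5), heading E
[1] after move(2): at (2,5), heading E
[2] after move(2): at (4,5), heading E
[3] after turn(left): at (4,5), heading N
nothing shorter than 3 reaches the goal.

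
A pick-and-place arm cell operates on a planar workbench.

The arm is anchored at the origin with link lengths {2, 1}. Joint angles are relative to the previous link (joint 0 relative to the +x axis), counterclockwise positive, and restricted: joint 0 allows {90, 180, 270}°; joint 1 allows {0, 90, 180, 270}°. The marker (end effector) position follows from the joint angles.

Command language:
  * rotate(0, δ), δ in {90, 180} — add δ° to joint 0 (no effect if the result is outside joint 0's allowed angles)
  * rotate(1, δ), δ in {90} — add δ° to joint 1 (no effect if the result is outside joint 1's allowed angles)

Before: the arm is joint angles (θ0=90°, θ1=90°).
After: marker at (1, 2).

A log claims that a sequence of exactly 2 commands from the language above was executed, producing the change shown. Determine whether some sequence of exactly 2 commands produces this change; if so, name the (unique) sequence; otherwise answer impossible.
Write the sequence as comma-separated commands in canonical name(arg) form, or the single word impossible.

rotate(1, 90), rotate(1, 90)

from: joint angles (θ0=90°, θ1=90°)
1. rotate(1, 90) → joint angles (θ0=90°, θ1=180°)
2. rotate(1, 90) → joint angles (θ0=90°, θ1=270°)
uniquely the one of 9 2-step routes that fits.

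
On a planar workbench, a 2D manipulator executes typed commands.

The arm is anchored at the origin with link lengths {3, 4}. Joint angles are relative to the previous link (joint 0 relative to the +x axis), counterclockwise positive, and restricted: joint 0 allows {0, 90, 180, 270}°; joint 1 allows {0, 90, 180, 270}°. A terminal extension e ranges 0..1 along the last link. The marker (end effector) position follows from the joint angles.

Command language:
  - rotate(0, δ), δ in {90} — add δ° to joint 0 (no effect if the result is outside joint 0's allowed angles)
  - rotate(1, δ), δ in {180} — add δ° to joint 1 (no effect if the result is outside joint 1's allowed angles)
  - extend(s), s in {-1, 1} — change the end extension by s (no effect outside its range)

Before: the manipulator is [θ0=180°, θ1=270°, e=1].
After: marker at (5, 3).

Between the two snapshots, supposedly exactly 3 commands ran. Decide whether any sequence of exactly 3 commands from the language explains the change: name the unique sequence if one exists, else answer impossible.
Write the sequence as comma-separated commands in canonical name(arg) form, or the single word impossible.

rotate(0, 90), rotate(0, 90), rotate(0, 90)

t0: [θ0=180°, θ1=270°, e=1]
1. rotate(0, 90) → [θ0=270°, θ1=270°, e=1]
2. rotate(0, 90) → [θ0=0°, θ1=270°, e=1]
3. rotate(0, 90) → [θ0=90°, θ1=270°, e=1]
uniquely the one of 64 3-step routes that fits.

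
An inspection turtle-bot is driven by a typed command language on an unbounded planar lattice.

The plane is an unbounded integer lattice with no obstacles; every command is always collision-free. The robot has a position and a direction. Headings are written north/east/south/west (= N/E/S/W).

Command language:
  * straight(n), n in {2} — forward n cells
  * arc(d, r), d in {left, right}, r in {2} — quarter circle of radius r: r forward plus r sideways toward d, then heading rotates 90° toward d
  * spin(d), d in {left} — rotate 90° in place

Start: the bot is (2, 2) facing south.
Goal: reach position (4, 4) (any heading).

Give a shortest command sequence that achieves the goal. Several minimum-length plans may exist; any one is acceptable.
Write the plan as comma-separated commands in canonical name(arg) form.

spin(left), arc(left, 2)

initial: (2, 2) facing south
step 1 (spin(left)): (2, 2) facing east
step 2 (arc(left, 2)): (4, 4) facing north
nothing shorter than 2 reaches the goal.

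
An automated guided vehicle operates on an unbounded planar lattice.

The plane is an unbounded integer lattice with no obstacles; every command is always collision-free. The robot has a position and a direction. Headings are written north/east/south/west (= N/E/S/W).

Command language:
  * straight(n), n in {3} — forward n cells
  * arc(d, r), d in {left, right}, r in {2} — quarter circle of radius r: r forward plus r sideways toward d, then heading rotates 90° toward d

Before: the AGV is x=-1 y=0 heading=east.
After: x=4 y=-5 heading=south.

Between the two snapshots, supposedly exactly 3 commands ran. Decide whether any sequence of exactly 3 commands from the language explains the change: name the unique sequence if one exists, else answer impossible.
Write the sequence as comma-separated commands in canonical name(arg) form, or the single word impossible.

straight(3), arc(right, 2), straight(3)

key: position moved to (4,-5) AND the heading swung to S — translation plus rotation needed
initial: x=-1 y=0 heading=east
1. straight(3) → x=2 y=0 heading=east
2. arc(right, 2) → x=4 y=-2 heading=south
3. straight(3) → x=4 y=-5 heading=south
no rival 3-sequence matches.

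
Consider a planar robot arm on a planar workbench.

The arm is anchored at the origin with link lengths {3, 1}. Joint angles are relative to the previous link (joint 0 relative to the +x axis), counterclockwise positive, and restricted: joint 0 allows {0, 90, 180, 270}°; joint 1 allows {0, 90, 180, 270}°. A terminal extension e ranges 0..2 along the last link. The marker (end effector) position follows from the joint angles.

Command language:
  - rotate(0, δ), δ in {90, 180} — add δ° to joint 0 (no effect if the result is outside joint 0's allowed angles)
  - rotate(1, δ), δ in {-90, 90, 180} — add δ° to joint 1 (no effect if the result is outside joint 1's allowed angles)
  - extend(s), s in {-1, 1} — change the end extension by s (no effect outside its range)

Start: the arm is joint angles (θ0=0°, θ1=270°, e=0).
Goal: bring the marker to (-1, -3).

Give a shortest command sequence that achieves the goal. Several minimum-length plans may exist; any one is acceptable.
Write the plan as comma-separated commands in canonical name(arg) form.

begin: joint angles (θ0=0°, θ1=270°, e=0)
[1] after rotate(0, 90): joint angles (θ0=90°, θ1=270°, e=0)
[2] after rotate(0, 180): joint angles (θ0=270°, θ1=270°, e=0)
nothing shorter than 2 reaches the goal.

rotate(0, 90), rotate(0, 180)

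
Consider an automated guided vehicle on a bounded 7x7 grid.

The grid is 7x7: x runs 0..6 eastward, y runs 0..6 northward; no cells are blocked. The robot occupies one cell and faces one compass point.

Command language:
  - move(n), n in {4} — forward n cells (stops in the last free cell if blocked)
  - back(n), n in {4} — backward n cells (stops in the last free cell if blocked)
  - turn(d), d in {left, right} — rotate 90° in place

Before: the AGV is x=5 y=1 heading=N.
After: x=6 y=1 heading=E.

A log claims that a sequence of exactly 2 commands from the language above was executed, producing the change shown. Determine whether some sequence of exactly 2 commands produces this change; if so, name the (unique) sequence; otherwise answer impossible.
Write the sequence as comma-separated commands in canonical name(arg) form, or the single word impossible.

key: move(4) runs into the grid edge before its full distance
begin: x=5 y=1 heading=N
t=1 turn(right) ⇒ x=5 y=1 heading=E
t=2 move(4) ⇒ x=6 y=1 heading=E
no other 2-command option fits: unique.

turn(right), move(4)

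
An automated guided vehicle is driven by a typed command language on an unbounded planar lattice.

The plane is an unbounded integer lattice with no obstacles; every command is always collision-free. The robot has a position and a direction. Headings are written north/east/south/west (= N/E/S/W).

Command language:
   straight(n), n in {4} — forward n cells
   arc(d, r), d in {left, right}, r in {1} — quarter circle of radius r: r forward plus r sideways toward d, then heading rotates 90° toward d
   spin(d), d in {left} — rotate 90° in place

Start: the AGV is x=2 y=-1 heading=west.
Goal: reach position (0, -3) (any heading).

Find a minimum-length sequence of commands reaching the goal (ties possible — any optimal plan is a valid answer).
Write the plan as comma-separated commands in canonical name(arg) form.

arc(left, 1), arc(right, 1)

begin: x=2 y=-1 heading=west
[1] after arc(left, 1): x=1 y=-2 heading=south
[2] after arc(right, 1): x=0 y=-3 heading=west
nothing shorter than 2 reaches the goal.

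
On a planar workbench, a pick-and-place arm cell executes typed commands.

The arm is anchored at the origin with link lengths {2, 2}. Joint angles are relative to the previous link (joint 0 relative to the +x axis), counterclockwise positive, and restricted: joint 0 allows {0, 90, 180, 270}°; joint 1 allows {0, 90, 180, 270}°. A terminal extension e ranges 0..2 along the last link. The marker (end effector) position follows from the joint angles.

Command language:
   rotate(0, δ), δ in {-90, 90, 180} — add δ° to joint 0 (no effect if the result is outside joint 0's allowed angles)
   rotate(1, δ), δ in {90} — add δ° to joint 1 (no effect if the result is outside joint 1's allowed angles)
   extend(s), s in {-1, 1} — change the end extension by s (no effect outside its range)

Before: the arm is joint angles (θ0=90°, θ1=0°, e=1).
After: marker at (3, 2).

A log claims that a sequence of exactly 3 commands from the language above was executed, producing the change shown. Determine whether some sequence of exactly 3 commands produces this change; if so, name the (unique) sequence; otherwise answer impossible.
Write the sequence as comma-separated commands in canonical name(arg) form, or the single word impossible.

rotate(1, 90), rotate(1, 90), rotate(1, 90)

start: joint angles (θ0=90°, θ1=0°, e=1)
1. rotate(1, 90) → joint angles (θ0=90°, θ1=90°, e=1)
2. rotate(1, 90) → joint angles (θ0=90°, θ1=180°, e=1)
3. rotate(1, 90) → joint angles (θ0=90°, θ1=270°, e=1)
no rival 3-sequence matches.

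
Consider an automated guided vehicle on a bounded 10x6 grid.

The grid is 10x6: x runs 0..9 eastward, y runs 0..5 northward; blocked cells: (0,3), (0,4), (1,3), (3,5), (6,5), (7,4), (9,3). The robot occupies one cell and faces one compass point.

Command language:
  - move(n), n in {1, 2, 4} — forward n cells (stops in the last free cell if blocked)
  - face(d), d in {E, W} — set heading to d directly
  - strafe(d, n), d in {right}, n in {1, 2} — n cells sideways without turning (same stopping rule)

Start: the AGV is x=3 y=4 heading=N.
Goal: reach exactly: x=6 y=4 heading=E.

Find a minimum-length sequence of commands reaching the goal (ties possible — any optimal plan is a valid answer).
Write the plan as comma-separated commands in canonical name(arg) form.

face(E), move(4)

initial: x=3 y=4 heading=N
[1] after face(E): x=3 y=4 heading=E
[2] after move(4): x=6 y=4 heading=E
no 1-step plan works, so 2 is optimal.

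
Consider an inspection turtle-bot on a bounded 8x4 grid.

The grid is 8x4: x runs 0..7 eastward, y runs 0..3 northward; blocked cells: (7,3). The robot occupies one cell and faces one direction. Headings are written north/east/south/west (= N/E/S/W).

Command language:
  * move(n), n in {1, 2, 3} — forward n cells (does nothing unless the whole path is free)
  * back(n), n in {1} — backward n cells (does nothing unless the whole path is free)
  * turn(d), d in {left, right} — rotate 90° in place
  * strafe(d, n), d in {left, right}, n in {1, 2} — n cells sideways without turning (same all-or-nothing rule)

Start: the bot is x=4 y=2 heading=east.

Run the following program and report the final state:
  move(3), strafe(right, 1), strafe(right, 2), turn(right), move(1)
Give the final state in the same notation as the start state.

x=7 y=0 heading=south

t0: x=4 y=2 heading=east
t=1 move(3) ⇒ x=7 y=2 heading=east
t=2 strafe(right, 1) ⇒ x=7 y=1 heading=east
t=3 strafe(right, 2) ⇒ x=7 y=1 heading=east
t=4 turn(right) ⇒ x=7 y=1 heading=south
t=5 move(1) ⇒ x=7 y=0 heading=south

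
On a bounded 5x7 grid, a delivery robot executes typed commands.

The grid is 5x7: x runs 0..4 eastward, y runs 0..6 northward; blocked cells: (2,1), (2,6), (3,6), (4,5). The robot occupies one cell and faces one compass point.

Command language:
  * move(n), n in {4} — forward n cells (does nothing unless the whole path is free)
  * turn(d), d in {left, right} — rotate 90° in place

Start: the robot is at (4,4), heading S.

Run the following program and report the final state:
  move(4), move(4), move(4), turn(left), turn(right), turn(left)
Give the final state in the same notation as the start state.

at (4,0), heading E

start: at (4,4), heading S
t=1 move(4) ⇒ at (4,0), heading S
t=2 move(4) ⇒ at (4,0), heading S
t=3 move(4) ⇒ at (4,0), heading S
t=4 turn(left) ⇒ at (4,0), heading E
t=5 turn(right) ⇒ at (4,0), heading S
t=6 turn(left) ⇒ at (4,0), heading E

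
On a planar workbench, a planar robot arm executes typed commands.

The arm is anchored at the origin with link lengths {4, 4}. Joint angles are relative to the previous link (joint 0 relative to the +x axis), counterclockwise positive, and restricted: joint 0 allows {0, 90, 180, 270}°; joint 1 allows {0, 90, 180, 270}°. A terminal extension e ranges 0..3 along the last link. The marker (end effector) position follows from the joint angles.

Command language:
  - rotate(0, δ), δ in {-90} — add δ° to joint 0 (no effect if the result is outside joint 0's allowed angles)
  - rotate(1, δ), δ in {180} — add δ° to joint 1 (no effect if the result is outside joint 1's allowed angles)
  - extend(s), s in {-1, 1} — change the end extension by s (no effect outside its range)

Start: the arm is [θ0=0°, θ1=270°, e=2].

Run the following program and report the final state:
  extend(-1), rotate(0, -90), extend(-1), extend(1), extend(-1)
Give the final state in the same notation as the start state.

begin: [θ0=0°, θ1=270°, e=2]
step 1 (extend(-1)): [θ0=0°, θ1=270°, e=1]
step 2 (rotate(0, -90)): [θ0=270°, θ1=270°, e=1]
step 3 (extend(-1)): [θ0=270°, θ1=270°, e=0]
step 4 (extend(1)): [θ0=270°, θ1=270°, e=1]
step 5 (extend(-1)): [θ0=270°, θ1=270°, e=0]

[θ0=270°, θ1=270°, e=0]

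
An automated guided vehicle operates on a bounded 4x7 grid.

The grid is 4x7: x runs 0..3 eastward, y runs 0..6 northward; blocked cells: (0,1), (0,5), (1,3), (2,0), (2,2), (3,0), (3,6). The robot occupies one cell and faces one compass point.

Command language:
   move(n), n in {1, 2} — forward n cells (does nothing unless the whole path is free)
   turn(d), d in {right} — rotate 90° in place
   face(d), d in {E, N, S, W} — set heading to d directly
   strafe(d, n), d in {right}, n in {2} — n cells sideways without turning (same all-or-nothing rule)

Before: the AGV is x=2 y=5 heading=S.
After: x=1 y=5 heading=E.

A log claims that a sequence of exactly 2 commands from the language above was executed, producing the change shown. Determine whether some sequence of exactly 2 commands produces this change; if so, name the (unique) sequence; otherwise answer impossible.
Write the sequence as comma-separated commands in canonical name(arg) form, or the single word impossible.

every 2-command combo misses the target.

impossible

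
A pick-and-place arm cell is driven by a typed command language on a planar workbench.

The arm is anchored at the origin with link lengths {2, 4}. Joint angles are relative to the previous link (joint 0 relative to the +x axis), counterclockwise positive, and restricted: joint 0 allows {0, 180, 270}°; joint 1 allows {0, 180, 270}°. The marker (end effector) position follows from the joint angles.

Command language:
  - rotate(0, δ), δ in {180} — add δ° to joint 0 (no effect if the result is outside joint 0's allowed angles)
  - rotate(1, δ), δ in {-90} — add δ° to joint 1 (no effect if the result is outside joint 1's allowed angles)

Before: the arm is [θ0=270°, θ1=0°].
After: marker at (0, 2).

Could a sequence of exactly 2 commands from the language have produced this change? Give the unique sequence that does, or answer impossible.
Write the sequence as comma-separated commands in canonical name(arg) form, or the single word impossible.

rotate(1, -90), rotate(1, -90)

start: [θ0=270°, θ1=0°]
[1] after rotate(1, -90): [θ0=270°, θ1=270°]
[2] after rotate(1, -90): [θ0=270°, θ1=180°]
all 4 alternatives checked — unique.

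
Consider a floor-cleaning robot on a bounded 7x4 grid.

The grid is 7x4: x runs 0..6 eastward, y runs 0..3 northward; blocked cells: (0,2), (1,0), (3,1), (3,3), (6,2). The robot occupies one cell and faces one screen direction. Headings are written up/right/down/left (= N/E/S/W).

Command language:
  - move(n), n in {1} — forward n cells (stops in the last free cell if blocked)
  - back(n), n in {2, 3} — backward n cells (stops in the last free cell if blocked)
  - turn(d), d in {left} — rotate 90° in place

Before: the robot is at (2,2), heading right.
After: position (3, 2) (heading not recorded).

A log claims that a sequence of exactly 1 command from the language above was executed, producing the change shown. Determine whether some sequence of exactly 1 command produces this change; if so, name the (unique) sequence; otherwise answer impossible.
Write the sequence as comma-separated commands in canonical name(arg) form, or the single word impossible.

move(1)

t0: at (2,2), heading right
[1] after move(1): at (3,2), heading right
no rival 1-sequence matches.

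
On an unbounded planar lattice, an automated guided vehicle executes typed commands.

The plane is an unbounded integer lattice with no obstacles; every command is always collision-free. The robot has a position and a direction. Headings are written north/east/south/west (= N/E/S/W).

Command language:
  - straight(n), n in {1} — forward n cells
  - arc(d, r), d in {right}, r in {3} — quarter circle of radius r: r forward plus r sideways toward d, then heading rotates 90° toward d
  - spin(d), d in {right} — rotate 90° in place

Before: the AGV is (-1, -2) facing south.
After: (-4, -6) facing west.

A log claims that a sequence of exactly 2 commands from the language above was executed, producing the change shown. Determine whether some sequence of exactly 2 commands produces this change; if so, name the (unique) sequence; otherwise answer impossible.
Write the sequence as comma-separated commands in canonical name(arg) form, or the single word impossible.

key: order matters: swapping straight(1) and arc(right, 3) lands elsewhere
t0: (-1, -2) facing south
step 1 (straight(1)): (-1, -3) facing south
step 2 (arc(right, 3)): (-4, -6) facing west
all 9 alternatives checked — unique.

straight(1), arc(right, 3)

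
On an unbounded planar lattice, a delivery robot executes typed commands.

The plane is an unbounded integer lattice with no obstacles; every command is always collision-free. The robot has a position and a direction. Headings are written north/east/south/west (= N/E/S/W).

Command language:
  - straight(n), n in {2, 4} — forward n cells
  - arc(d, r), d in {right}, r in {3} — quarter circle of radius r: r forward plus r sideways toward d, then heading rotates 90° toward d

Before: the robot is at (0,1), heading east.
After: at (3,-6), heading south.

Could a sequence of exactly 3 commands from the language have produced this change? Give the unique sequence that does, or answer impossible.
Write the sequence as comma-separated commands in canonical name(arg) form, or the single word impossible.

arc(right, 3), straight(2), straight(2)

key: order matters: swapping arc(right, 3) and straight(2) lands elsewhere
initial: at (0,1), heading east
1. arc(right, 3) → at (3,-2), heading south
2. straight(2) → at (3,-4), heading south
3. straight(2) → at (3,-6), heading south
all 27 alternatives checked — unique.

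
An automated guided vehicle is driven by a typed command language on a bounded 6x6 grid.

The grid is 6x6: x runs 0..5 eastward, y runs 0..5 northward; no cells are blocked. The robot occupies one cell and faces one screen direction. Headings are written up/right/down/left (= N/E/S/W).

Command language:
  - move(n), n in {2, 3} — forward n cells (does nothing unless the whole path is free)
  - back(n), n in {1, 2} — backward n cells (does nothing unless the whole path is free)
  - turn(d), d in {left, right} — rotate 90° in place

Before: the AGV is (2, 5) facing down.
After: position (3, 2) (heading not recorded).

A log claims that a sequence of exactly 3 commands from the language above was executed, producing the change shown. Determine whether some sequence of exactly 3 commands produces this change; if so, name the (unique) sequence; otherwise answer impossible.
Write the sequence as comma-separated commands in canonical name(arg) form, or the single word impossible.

move(3), turn(right), back(1)

key: running back(1) before move(3) would end elsewhere — order is forced
t0: (2, 5) facing down
[1] after move(3): (2, 2) facing down
[2] after turn(right): (2, 2) facing left
[3] after back(1): (3, 2) facing left
all 216 alternatives checked — unique.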